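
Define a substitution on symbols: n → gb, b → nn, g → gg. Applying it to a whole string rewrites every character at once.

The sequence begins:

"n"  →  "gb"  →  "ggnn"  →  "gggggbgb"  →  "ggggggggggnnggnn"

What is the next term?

gggggggggggggggggggggbgbgggggbgb

φ(ggggggggggnnggnn) expands symbol-by-symbol to gg gg gg gg gg gg gg gg gg gg gb gb gg gg gb gb; joining the 16 pieces gives the next term.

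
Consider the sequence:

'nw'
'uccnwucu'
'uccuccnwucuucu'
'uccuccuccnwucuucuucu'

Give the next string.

uccuccuccuccnwucuucuucuucu

Every step adds ucc to the front and ucu to the end of the previous string.
One more step from uccuccuccnwucuucuucu gives the answer.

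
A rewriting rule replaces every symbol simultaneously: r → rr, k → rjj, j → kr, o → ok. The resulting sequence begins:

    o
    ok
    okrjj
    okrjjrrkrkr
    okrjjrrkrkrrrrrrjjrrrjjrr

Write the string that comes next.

okrjjrrkrkrrrrrrjjrrrjjrrrrrrrrrrrrkrkrrrrrrrkrkrrrrr

Replace each of the 25 characters of okrjjrrkrkrrrrrrjjrrrjjrr in place — ok rjj rr kr kr rr rr rjj rr rjj rr rr rr rr rr rr kr kr rr rr rr kr kr rr rr — and concatenate.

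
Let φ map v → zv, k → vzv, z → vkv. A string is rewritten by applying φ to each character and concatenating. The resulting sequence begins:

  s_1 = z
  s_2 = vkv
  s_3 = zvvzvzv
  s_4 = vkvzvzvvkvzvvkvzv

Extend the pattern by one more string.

zvvzvzvvkvzvvkvzvzvvzvzvvkvzvzvvzvzvvkvzv

Replace each of the 17 characters of vkvzvzvvkvzvvkvzv in place — zv vzv zv vkv zv vkv zv zv vzv zv vkv zv zv vzv zv vkv zv — and concatenate.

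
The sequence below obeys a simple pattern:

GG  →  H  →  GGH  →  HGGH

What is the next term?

GGHHGGH

Each term (from the third on) is the two preceding terms concatenated in order: term 3 = GG·H = GGH.
Continuing: GGH · HGGH gives term 5.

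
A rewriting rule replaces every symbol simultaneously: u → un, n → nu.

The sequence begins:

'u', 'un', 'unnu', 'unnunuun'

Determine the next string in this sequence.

Expanding unnunuun: u→un, n→nu, n→nu, u→un, n→nu, u→un, u→un, n→nu. Concatenated: un nu nu un nu un un nu.

unnunuunnuununnu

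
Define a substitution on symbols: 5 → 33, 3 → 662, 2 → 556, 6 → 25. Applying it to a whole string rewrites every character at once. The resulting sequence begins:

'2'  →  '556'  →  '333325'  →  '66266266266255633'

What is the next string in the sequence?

Applying the rule to each of the 17 symbols of 66266266266255633 gives the pieces 25 25 556 25 25 556 25 25 556 25 25 556 33 33 25 662 662, which concatenate to the answer.

2525556252555625255562525556333325662662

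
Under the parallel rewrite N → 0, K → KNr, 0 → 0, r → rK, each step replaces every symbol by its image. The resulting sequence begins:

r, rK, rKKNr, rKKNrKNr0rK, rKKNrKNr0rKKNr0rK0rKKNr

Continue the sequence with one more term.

rKKNrKNr0rKKNr0rK0rKKNrKNr0rK0rKKNr0rKKNrKNr0rK

Replace each of the 23 characters of rKKNrKNr0rKKNr0rK0rKKNr in place — rK KNr KNr 0 rK KNr 0 rK 0 rK KNr KNr 0 rK 0 rK KNr 0 rK KNr KNr 0 rK — and concatenate.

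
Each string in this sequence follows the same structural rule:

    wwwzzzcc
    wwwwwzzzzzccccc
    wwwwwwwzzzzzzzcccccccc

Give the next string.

Reading off run lengths: w runs 3, 5, 7; z runs 3, 5, 7; c runs 2, 5, 8 — each is linear in n (n = 1, 2, …).
For the next term, n = 4, so the run lengths are 9, 9, 11.

wwwwwwwwwzzzzzzzzzccccccccccc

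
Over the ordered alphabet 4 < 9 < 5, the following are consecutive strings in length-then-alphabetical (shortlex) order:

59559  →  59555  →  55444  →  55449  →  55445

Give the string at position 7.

Stepping forward 2 times from 55445: 55445 → 55494, then the target.

55499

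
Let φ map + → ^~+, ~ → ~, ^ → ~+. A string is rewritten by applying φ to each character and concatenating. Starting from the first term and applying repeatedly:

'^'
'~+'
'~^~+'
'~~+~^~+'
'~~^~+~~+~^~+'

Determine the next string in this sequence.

Rewriting each symbol of ~~^~+~~+~^~+: ~→~, ~→~, ^→~+, ~→~, +→^~+, ~→~, ~→~, +→^~+, ~→~, ^→~+, ~→~, +→^~+, which concatenates to ~ ~ ~+ ~ ^~+ ~ ~ ^~+ ~ ~+ ~ ^~+.

~~~+~^~+~~^~+~~+~^~+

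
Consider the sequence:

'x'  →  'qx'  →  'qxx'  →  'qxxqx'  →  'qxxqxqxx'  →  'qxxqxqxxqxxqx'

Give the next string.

qxxqxqxxqxxqxqxxqxqxx

Each term (from the third on) is the previous term followed by the one before it: term 3 = qx·x = qxx.
The next term joins qxxqxqxxqxxqx and qxxqxqxx.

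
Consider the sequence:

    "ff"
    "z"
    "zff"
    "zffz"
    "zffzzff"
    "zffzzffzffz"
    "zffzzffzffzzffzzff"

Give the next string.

From term 3 onward, concatenate the last term with the second-to-last: z·ff = zff, zff·z = zffz, …
So term 8 is zffzzffzffzzffzzff·zffzzffzffz.

zffzzffzffzzffzzffzffzzffzffz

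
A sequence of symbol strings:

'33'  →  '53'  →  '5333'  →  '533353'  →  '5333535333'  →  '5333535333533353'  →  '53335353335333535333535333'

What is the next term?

Each term (from the third on) is the previous term followed by the one before it: term 3 = 53·33 = 5333.
So term 8 is 53335353335333535333535333·5333535333533353.

533353533353335353335353335333535333533353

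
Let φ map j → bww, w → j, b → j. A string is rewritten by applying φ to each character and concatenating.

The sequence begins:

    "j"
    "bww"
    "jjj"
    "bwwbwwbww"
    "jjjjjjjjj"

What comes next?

Rewriting each symbol of jjjjjjjjj: j→bww, j→bww, j→bww, j→bww, j→bww, j→bww, j→bww, j→bww, j→bww, which concatenates to bww bww bww bww bww bww bww bww bww.

bwwbwwbwwbwwbwwbwwbwwbwwbww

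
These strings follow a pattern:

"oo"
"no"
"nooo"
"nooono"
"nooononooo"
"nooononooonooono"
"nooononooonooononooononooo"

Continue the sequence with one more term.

nooononooonooononooononooonooononooonooono

Each term (from the third on) is the previous term followed by the one before it: term 3 = no·oo = nooo.
The next term joins nooononooonooononooononooo and nooononooonooono.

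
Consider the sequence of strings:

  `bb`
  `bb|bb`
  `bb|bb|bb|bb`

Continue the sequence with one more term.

Each string is two copies of the previous one joined by '|'.
Doubling bb|bb|bb|bb with '|' between the halves:

bb|bb|bb|bb|bb|bb|bb|bb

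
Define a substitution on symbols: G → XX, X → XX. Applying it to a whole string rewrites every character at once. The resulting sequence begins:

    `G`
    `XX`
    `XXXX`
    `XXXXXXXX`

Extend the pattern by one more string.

XXXXXXXXXXXXXXXX

Rewriting each symbol of XXXXXXXX: X→XX, X→XX, X→XX, X→XX, X→XX, X→XX, X→XX, X→XX, which concatenates to XX XX XX XX XX XX XX XX.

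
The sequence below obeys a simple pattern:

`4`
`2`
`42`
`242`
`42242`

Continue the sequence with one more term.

24242242

Each term (from the third on) is the two preceding terms concatenated in order: term 3 = 4·2 = 42.
Continuing: 242 · 42242 gives term 6.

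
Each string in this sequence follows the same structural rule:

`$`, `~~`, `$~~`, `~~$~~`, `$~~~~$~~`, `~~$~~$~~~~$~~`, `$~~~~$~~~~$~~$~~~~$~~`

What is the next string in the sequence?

~~$~~$~~~~$~~$~~~~$~~~~$~~$~~~~$~~

From term 3 onward, concatenate the second-to-last term with the last: $·~~ = $~~, ~~·$~~ = ~~$~~, …
The next term joins ~~$~~$~~~~$~~ and $~~~~$~~~~$~~$~~~~$~~.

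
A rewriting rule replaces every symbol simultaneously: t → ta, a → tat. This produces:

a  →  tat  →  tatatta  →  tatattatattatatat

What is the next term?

Applying the rule to each of the 17 symbols of tatattatattatatat gives the pieces ta tat ta tat ta ta tat ta tat ta ta tat ta tat ta tat ta, which concatenate to the answer.

tatattatattatatattatattatatattatattatatta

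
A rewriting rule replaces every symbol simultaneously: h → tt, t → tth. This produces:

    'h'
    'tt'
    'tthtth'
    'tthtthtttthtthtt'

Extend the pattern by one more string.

tthtthtttthtthtttthtthtthtthtttthtthtttthtth

Applying the rule to each of the 16 symbols of tthtthtttthtthtt gives the pieces tth tth tt tth tth tt tth tth tth tth tt tth tth tt tth tth, which concatenate to the answer.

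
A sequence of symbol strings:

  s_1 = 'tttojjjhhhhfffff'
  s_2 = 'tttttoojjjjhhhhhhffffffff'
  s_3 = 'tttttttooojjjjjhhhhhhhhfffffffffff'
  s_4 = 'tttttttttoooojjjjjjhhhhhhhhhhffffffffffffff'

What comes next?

tttttttttttooooojjjjjjjhhhhhhhhhhhhfffffffffffffffff

The n-th term is 2n-1 t's then n-1 o's then n+1 j's then 2n h's then 3n-1 f's, where the shown terms are n = 2, 3, 4, 5.
Setting n = 6 gives 11, 5, 7, 12, 17 characters in each block.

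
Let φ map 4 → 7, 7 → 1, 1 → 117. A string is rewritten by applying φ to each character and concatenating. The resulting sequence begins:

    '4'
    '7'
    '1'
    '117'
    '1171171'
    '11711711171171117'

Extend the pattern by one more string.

Replace each of the 17 characters of 11711711171171117 in place — 117 117 1 117 117 1 117 117 117 1 117 117 1 117 117 117 1 — and concatenate.

11711711171171117117117111711711171171171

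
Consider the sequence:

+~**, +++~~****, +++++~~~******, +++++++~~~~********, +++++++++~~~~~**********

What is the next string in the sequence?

+++++++++++~~~~~~************

Term n consists of 2n-1 +'s, followed by n ~'s, followed by 2n *'s (n = 1, 2, …).
At n = 6 the blocks have lengths 11, 6, 12.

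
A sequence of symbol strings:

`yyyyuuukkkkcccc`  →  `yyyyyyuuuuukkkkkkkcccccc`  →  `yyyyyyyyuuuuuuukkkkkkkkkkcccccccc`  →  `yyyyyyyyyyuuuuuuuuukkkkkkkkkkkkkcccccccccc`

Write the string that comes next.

Each string has the form y^{2n} u^{2n-1} k^{3n-2} c^{2n}, where the shown terms are n = 2, 3, 4, 5.
At n = 6 the blocks have lengths 12, 11, 16, 12.

yyyyyyyyyyyyuuuuuuuuuuukkkkkkkkkkkkkkkkcccccccccccc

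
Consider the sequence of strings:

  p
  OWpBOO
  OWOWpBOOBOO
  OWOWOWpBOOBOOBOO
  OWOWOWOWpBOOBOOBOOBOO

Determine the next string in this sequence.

s(k+1) = OW·s(k)·BOO, so each term gains OW as a prefix and BOO as a suffix.
Applying this once more to OWOWOWOWpBOOBOOBOOBOO:

OWOWOWOWOWpBOOBOOBOOBOOBOO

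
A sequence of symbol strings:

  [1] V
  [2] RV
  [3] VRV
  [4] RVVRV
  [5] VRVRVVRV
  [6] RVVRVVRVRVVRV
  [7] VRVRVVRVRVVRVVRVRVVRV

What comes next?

RVVRVVRVRVVRVVRVRVVRVRVVRVVRVRVVRV

Each term (from the third on) is the two preceding terms concatenated in order: term 3 = V·RV = VRV.
The next term joins RVVRVVRVRVVRV and VRVRVVRVRVVRVVRVRVVRV.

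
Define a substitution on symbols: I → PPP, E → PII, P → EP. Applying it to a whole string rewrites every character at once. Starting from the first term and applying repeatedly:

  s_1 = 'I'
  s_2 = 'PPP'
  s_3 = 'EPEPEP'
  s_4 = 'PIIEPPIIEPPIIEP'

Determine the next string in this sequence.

Rewriting the 15 symbols of PIIEPPIIEPPIIEP one by one yields EP PPP PPP PII EP EP PPP PPP PII EP EP PPP PPP PII EP; concatenated:

EPPPPPPPPIIEPEPPPPPPPPIIEPEPPPPPPPPIIEP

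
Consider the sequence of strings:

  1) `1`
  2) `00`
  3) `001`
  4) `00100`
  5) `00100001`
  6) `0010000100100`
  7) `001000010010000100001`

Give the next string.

This is a Fibonacci-style word recurrence s(k) = s(k−1)·s(k−2): e.g. 00·1 = 001.
Continuing: 001000010010000100001 · 0010000100100 gives term 8.

0010000100100001000010010000100100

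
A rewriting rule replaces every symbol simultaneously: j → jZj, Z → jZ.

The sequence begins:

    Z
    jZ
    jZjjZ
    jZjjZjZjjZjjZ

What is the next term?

Rewriting the 13 symbols of jZjjZjZjjZjjZ one by one yields jZj jZ jZj jZj jZ jZj jZ jZj jZj jZ jZj jZj jZ; concatenated:

jZjjZjZjjZjjZjZjjZjZjjZjjZjZjjZjjZ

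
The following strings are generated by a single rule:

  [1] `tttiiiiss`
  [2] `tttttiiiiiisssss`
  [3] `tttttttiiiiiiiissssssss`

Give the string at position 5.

Reading off run lengths: t runs 3, 5, 7; i runs 4, 6, 8; s runs 2, 5, 8 — each is linear in n (n = 1, 2, …).
For term 5, n = 5, so the run lengths are 11, 12, 14.

tttttttttttiiiiiiiiiiiissssssssssssss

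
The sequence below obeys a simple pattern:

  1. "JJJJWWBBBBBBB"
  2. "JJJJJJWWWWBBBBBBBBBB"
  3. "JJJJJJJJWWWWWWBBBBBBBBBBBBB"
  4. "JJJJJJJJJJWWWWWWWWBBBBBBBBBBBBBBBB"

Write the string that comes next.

Term n consists of 2n J's, followed by 2n-2 W's, followed by 3n+1 B's, where the shown terms are n = 2, 3, 4, 5.
Setting n = 6 gives 12, 10, 19 characters in each block.

JJJJJJJJJJJJWWWWWWWWWWBBBBBBBBBBBBBBBBBBB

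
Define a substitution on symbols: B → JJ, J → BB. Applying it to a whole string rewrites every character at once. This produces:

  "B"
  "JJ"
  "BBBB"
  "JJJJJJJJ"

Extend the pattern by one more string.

Expanding JJJJJJJJ: J→BB, J→BB, J→BB, J→BB, J→BB, J→BB, J→BB, J→BB. Concatenated: BB BB BB BB BB BB BB BB.

BBBBBBBBBBBBBBBB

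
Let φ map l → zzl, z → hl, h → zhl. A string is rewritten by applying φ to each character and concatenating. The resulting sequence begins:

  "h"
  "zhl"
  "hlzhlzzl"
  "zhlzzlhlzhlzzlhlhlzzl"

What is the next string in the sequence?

Applying the rule to each of the 21 symbols of zhlzzlhlzhlzzlhlhlzzl gives the pieces hl zhl zzl hl hl zzl zhl zzl hl zhl zzl hl hl zzl zhl zzl zhl zzl hl hl zzl, which concatenate to the answer.

hlzhlzzlhlhlzzlzhlzzlhlzhlzzlhlhlzzlzhlzzlzhlzzlhlhlzzl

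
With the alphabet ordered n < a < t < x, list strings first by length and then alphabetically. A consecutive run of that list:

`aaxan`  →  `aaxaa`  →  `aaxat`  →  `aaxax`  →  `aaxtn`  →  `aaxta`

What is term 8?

aaxtx

Continuing the enumeration 2 steps past aaxta: aaxta → aaxtt → (answer).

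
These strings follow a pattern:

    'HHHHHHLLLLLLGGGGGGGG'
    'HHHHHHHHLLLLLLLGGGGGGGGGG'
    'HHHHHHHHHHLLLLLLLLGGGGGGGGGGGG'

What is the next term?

Term n consists of 2n H's, followed by n+3 L's, followed by 2n+2 G's, where the shown terms are n = 3, 4, 5.
At n = 6 the blocks have lengths 12, 9, 14.

HHHHHHHHHHHHLLLLLLLLLGGGGGGGGGGGGGG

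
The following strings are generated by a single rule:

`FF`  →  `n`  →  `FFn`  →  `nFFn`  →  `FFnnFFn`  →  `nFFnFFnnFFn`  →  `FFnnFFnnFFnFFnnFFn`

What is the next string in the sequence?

From term 3 onward, concatenate the second-to-last term with the last: FF·n = FFn, n·FFn = nFFn, …
Continuing: nFFnFFnnFFn · FFnnFFnnFFnFFnnFFn gives term 8.

nFFnFFnnFFnFFnnFFnnFFnFFnnFFn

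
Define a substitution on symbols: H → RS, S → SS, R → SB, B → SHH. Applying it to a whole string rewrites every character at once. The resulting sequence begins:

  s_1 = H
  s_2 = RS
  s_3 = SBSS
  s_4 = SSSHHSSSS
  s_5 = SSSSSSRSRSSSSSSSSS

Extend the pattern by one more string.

φ(SSSSSSRSRSSSSSSSSS) expands symbol-by-symbol to SS SS SS SS SS SS SB SS SB SS SS SS SS SS SS SS SS SS; joining the 18 pieces gives the next term.

SSSSSSSSSSSSSBSSSBSSSSSSSSSSSSSSSSSS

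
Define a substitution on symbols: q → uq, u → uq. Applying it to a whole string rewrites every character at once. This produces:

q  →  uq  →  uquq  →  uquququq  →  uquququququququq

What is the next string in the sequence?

uquququququququququququququququq

Applying the rule to each of the 16 symbols of uquququququququq gives the pieces uq uq uq uq uq uq uq uq uq uq uq uq uq uq uq uq, which concatenate to the answer.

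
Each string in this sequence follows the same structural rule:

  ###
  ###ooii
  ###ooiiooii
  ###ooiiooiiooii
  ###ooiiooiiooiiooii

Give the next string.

Every step adds ooii to the end: s(k+1) = s(k)·ooii.
Applying this once more to ###ooiiooiiooiiooii:

###ooiiooiiooiiooiiooii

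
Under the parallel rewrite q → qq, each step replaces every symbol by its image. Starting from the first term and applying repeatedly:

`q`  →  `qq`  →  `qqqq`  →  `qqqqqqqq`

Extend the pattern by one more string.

Expanding qqqqqqqq: q→qq, q→qq, q→qq, q→qq, q→qq, q→qq, q→qq, q→qq. Concatenated: qq qq qq qq qq qq qq qq.

qqqqqqqqqqqqqqqq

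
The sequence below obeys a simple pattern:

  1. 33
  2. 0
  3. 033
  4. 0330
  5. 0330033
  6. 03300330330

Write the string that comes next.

033003303300330033

From term 3 onward, concatenate the last term with the second-to-last: 0·33 = 033, 033·0 = 0330, …
The next term joins 03300330330 and 0330033.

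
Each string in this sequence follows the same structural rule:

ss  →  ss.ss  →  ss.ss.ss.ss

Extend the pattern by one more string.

Every step duplicates the string with '.' between the halves.
Doubling ss.ss.ss.ss with '.' between the halves:

ss.ss.ss.ss.ss.ss.ss.ss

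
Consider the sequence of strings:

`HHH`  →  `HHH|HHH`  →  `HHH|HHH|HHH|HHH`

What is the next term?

HHH|HHH|HHH|HHH|HHH|HHH|HHH|HHH

Every step duplicates the string with '|' between the halves.
One more doubling of HHH|HHH|HHH|HHH gives the answer.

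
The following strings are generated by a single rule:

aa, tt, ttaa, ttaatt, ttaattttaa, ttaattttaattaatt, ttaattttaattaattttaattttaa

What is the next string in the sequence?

From term 3 onward, concatenate the last term with the second-to-last: tt·aa = ttaa, ttaa·tt = ttaatt, …
So term 8 is ttaattttaattaattttaattttaa·ttaattttaattaatt.

ttaattttaattaattttaattttaattaattttaattaatt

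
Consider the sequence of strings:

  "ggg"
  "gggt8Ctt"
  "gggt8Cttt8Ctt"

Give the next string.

Every step adds t8Ctt to the end: s(k+1) = s(k)·t8Ctt.
One more step from gggt8Cttt8Ctt gives the answer.

gggt8Cttt8Cttt8Ctt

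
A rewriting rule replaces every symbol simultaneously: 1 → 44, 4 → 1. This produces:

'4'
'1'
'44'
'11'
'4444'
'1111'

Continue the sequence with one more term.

Rewriting each symbol of 1111: 1→44, 1→44, 1→44, 1→44, which concatenates to 44 44 44 44.

44444444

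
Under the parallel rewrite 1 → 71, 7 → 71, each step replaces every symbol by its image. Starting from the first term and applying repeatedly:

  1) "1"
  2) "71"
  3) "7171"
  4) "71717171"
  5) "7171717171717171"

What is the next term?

Replace each of the 16 characters of 7171717171717171 in place — 71 71 71 71 71 71 71 71 71 71 71 71 71 71 71 71 — and concatenate.

71717171717171717171717171717171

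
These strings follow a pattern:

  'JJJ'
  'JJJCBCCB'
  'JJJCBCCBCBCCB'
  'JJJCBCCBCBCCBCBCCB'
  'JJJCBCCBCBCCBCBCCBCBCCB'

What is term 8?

JJJCBCCBCBCCBCBCCBCBCCBCBCCBCBCCBCBCCB

Each term is the previous one with CBCCB appended.
From JJJCBCCBCBCCBCBCCBCBCCB, 3 further steps: JJJCBCCBCBCCBCBCCBCBCCB → JJJCBCCBCBCCBCBCCBCBCCBCBCCB → JJJCBCCBCBCCBCBCCBCBCCBCBCCBCBCCB → (answer).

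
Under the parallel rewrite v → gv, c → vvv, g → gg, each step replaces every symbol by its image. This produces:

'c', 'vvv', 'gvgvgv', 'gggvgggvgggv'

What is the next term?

gggggggvgggggggvgggggggv

Apply φ to gggvgggvgggv symbol by symbol: g→gg, g→gg, g→gg, v→gv, g→gg, g→gg, g→gg, v→gv, g→gg, g→gg, g→gg, v→gv; joined: gg gg gg gv gg gg gg gv gg gg gg gv.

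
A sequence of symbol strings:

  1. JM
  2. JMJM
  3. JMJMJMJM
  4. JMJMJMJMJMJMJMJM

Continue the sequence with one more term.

JMJMJMJMJMJMJMJMJMJMJMJMJMJMJMJM

Every step duplicates the string.
One more doubling of JMJMJMJMJMJMJMJM gives the answer.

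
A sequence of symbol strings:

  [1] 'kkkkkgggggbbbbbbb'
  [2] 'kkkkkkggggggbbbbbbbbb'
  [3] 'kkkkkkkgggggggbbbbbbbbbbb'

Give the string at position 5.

kkkkkkkkkgggggggggbbbbbbbbbbbbbbb

Reading off run lengths: k runs 5, 6, 7; g runs 5, 6, 7; b runs 7, 9, 11 — each is linear in n, where the shown terms are n = 2, 3, 4.
For term 5, n = 6, so the run lengths are 9, 9, 15.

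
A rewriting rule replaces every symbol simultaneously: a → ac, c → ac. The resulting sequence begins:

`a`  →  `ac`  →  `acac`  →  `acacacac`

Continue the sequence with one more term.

acacacacacacacac

Expanding acacacac: a→ac, c→ac, a→ac, c→ac, a→ac, c→ac, a→ac, c→ac. Concatenated: ac ac ac ac ac ac ac ac.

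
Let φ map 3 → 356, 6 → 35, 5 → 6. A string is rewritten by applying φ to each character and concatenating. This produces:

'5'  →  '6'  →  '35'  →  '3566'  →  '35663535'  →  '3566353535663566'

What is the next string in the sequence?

Rewriting the 16 symbols of 3566353535663566 one by one yields 356 6 35 35 356 6 356 6 356 6 35 35 356 6 35 35; concatenated:

35663535356635663566353535663535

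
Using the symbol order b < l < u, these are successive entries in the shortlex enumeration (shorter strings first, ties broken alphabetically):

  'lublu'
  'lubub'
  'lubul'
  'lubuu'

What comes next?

Treat lubuu as a base-3 numeral over the given alphabet and add one, carrying through any trailing u's.

lulbb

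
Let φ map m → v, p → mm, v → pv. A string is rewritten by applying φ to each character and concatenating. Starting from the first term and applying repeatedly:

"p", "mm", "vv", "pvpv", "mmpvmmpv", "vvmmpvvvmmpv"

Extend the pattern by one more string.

Rewriting each symbol of vvmmpvvvmmpv: v→pv, v→pv, m→v, m→v, p→mm, v→pv, v→pv, v→pv, m→v, m→v, p→mm, v→pv, which concatenates to pv pv v v mm pv pv pv v v mm pv.

pvpvvvmmpvpvpvvvmmpv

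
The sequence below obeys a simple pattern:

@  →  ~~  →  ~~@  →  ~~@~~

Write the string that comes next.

~~@~~~~@

Each term (from the third on) is the previous term followed by the one before it: term 3 = ~~·@ = ~~@.
Continuing: ~~@~~ · ~~@ gives term 5.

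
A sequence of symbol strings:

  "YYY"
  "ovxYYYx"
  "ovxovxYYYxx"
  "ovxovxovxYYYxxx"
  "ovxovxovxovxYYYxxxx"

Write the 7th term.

ovxovxovxovxovxovxYYYxxxxxx

s(k+1) = ovx·s(k)·x, so each term gains ovx as a prefix and x as a suffix.
From ovxovxovxovxYYYxxxx, 2 further steps: ovxovxovxovxYYYxxxx → ovxovxovxovxovxYYYxxxxx → (answer).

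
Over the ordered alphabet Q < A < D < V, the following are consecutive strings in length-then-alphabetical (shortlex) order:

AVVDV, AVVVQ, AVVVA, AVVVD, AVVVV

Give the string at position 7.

Advancing 2 positions from AVVVV through AVVVV → DQQQQ reaches term 7.

DQQQA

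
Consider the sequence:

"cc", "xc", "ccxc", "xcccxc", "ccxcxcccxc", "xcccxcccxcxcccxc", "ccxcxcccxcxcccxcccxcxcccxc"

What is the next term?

This is a Fibonacci-style word recurrence s(k) = s(k−2)·s(k−1): e.g. cc·xc = ccxc.
The next term joins xcccxcccxcxcccxc and ccxcxcccxcxcccxcccxcxcccxc.

xcccxcccxcxcccxcccxcxcccxcxcccxcccxcxcccxc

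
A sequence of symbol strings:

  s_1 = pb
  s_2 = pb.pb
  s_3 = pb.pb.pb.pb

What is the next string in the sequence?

s(k+1) = s(k)·.·s(k) — each term doubles the last with '.' between the halves.
So the next term is two copies of pb.pb.pb.pb with '.' between the halves.

pb.pb.pb.pb.pb.pb.pb.pb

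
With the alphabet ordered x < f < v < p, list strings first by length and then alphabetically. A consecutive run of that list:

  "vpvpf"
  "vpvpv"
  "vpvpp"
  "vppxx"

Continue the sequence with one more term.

Find the rightmost character of vppxx below p, bump it to the next letter, and reset everything to its right to x.

vppxf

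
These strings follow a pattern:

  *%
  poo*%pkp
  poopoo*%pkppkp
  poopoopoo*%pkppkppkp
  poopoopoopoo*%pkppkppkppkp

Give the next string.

Every step adds poo to the front and pkp to the end of the previous string.
Applying this once more to poopoopoopoo*%pkppkppkppkp:

poopoopoopoopoo*%pkppkppkppkppkp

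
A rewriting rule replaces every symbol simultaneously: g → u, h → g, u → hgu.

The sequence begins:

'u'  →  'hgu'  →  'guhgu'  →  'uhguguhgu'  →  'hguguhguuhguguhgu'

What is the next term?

guhguuhguguhguhguguhguuhguguhgu

φ(hguguhguuhguguhgu) expands symbol-by-symbol to g u hgu u hgu g u hgu hgu g u hgu u hgu g u hgu; joining the 17 pieces gives the next term.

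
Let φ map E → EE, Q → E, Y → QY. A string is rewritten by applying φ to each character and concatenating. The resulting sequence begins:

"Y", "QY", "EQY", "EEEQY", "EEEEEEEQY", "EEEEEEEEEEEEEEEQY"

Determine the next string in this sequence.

Applying the rule to each of the 17 symbols of EEEEEEEEEEEEEEEQY gives the pieces EE EE EE EE EE EE EE EE EE EE EE EE EE EE EE E QY, which concatenate to the answer.

EEEEEEEEEEEEEEEEEEEEEEEEEEEEEEEQY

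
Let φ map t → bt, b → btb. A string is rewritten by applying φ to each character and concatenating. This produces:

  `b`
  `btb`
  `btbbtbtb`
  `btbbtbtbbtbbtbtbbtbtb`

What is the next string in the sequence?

Replace each of the 21 characters of btbbtbtbbtbbtbtbbtbtb in place — btb bt btb btb bt btb bt btb btb bt btb btb bt btb bt btb btb bt btb bt btb — and concatenate.

btbbtbtbbtbbtbtbbtbtbbtbbtbtbbtbbtbtbbtbtbbtbbtbtbbtbtb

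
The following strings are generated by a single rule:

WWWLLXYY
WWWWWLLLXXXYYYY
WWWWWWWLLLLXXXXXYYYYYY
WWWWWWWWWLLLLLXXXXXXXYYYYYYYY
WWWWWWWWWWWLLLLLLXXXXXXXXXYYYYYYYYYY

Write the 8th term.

WWWWWWWWWWWWWWWWWLLLLLLLLLXXXXXXXXXXXXXXXYYYYYYYYYYYYYYYY

Term n consists of 2n+1 W's, followed by n+1 L's, followed by 2n-1 X's, followed by 2n Y's (n = 1, 2, …).
Setting n = 8 gives 17, 9, 15, 16 characters in each block.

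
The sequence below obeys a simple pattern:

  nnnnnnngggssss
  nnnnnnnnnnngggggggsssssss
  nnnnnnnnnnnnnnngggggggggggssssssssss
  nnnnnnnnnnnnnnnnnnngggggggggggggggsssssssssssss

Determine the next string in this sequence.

Term n consists of 4n+3 n's, followed by 4n-1 g's, followed by 3n+1 s's (n = 1, 2, …).
Setting n = 5 gives 23, 19, 16 characters in each block.

nnnnnnnnnnnnnnnnnnnnnnngggggggggggggggggggssssssssssssssss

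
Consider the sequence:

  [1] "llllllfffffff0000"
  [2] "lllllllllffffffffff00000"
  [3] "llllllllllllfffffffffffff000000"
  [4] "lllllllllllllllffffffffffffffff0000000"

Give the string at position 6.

lllllllllllllllllllllffffffffffffffffffffff000000000

Term n consists of 3n l's, followed by 3n+1 f's, followed by n+2 0's, where the shown terms are n = 2, 3, 4, 5.
Setting n = 7 gives 21, 22, 9 characters in each block.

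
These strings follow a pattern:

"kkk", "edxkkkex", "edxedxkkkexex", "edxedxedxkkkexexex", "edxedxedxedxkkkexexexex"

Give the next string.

Every step adds edx to the front and ex to the end of the previous string.
So the next term is edx·edxedxedxedxkkkexexexex·ex.

edxedxedxedxedxkkkexexexexex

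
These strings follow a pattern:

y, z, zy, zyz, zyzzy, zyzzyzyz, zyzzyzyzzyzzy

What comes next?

This is a Fibonacci-style word recurrence s(k) = s(k−1)·s(k−2): e.g. z·y = zy.
Continuing: zyzzyzyzzyzzy · zyzzyzyz gives term 8.

zyzzyzyzzyzzyzyzzyzyz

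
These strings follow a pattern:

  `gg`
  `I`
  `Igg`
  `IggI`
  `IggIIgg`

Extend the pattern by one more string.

Each term (from the third on) is the previous term followed by the one before it: term 3 = I·gg = Igg.
Continuing: IggIIgg · IggI gives term 6.

IggIIggIggI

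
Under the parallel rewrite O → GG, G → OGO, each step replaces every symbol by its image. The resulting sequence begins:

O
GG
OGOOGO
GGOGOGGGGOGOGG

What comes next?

OGOOGOGGOGOGGOGOOGOOGOOGOGGOGOGGOGOOGO

φ(GGOGOGGGGOGOGG) expands symbol-by-symbol to OGO OGO GG OGO GG OGO OGO OGO OGO GG OGO GG OGO OGO; joining the 14 pieces gives the next term.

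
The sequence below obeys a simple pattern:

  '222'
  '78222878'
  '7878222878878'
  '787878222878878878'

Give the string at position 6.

7878787878222878878878878878

Each term wraps the previous one in 78 on the left and 878 on the right.
From 787878222878878878, 2 further steps: 787878222878878878 → 78787878222878878878878 → (answer).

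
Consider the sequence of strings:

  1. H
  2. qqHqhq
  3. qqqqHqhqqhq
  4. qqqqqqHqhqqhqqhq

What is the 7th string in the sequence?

qqqqqqqqqqqqHqhqqhqqhqqhqqhqqhq

Each term wraps the previous one in qq on the left and qhq on the right.
From qqqqqqHqhqqhqqhq, 3 further steps: qqqqqqHqhqqhqqhq → qqqqqqqqHqhqqhqqhqqhq → qqqqqqqqqqHqhqqhqqhqqhqqhq → (answer).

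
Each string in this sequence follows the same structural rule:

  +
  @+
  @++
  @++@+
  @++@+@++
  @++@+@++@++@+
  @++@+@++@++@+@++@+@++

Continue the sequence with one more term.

@++@+@++@++@+@++@+@++@++@+@++@++@+

From term 3 onward, concatenate the last term with the second-to-last: @+·+ = @++, @++·@+ = @++@+, …
The next term joins @++@+@++@++@+@++@+@++ and @++@+@++@++@+.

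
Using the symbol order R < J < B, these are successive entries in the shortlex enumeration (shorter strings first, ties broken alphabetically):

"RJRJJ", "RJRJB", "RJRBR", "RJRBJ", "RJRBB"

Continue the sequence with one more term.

Find the rightmost character of RJRBB below B, bump it to the next letter, and reset everything to its right to R.

RJJRR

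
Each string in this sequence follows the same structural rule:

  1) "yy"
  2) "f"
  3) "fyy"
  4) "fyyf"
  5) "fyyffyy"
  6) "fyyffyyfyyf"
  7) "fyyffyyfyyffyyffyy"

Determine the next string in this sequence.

This is a Fibonacci-style word recurrence s(k) = s(k−1)·s(k−2): e.g. f·yy = fyy.
The next term joins fyyffyyfyyffyyffyy and fyyffyyfyyf.

fyyffyyfyyffyyffyyfyyffyyfyyf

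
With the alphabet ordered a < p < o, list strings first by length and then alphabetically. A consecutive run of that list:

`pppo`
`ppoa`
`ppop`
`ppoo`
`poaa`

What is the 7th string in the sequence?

poao

Stepping forward 2 times from poaa: poaa → poap, then the target.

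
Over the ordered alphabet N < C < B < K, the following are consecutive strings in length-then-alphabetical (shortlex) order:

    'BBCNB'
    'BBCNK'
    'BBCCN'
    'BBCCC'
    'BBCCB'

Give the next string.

BBCCK

Find the rightmost character of BBCCB below K, bump it to the next letter, and reset everything to its right to N.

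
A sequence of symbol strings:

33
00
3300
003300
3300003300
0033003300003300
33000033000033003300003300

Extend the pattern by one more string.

003300330000330033000033000033003300003300

Each term (from the third on) is the two preceding terms concatenated in order: term 3 = 33·00 = 3300.
So term 8 is 0033003300003300·33000033000033003300003300.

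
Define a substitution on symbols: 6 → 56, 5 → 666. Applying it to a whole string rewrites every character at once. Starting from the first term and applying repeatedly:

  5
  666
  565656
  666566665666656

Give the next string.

565656666565656566665656565666656

Applying the rule to each of the 15 symbols of 666566665666656 gives the pieces 56 56 56 666 56 56 56 56 666 56 56 56 56 666 56, which concatenate to the answer.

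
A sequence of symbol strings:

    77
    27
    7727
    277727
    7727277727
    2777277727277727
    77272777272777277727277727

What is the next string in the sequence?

From term 3 onward, concatenate the second-to-last term with the last: 77·27 = 7727, 27·7727 = 277727, …
So term 8 is 2777277727277727·77272777272777277727277727.

277727772727772777272777272777277727277727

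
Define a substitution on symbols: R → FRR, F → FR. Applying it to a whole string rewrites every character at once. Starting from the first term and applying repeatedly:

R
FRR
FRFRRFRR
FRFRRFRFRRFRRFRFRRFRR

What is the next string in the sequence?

Applying the rule to each of the 21 symbols of FRFRRFRFRRFRRFRFRRFRR gives the pieces FR FRR FR FRR FRR FR FRR FR FRR FRR FR FRR FRR FR FRR FR FRR FRR FR FRR FRR, which concatenate to the answer.

FRFRRFRFRRFRRFRFRRFRFRRFRRFRFRRFRRFRFRRFRFRRFRRFRFRRFRR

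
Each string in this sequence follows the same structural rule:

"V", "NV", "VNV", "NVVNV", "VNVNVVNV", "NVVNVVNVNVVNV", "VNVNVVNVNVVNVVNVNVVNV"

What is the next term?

This is a Fibonacci-style word recurrence s(k) = s(k−2)·s(k−1): e.g. V·NV = VNV.
The next term joins NVVNVVNVNVVNV and VNVNVVNVNVVNVVNVNVVNV.

NVVNVVNVNVVNVVNVNVVNVNVVNVVNVNVVNV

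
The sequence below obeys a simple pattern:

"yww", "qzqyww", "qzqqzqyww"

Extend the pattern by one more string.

qzqqzqqzqyww

Each term is the previous one with qzq prepended.
One more step from qzqqzqyww gives the answer.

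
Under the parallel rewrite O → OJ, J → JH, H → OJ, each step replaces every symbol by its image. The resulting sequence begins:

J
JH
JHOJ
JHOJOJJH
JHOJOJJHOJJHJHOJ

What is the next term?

φ(JHOJOJJHOJJHJHOJ) expands symbol-by-symbol to JH OJ OJ JH OJ JH JH OJ OJ JH JH OJ JH OJ OJ JH; joining the 16 pieces gives the next term.

JHOJOJJHOJJHJHOJOJJHJHOJJHOJOJJH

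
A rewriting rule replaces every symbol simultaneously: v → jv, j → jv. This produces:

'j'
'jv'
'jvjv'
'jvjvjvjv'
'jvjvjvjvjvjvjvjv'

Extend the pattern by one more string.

Replace each of the 16 characters of jvjvjvjvjvjvjvjv in place — jv jv jv jv jv jv jv jv jv jv jv jv jv jv jv jv — and concatenate.

jvjvjvjvjvjvjvjvjvjvjvjvjvjvjvjv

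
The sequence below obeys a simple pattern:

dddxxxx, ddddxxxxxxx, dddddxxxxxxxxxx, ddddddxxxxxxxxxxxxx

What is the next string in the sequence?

Each string has the form d^{n+2} x^{3n+1} (n = 1, 2, …).
At n = 5 the blocks have lengths 7, 16.

dddddddxxxxxxxxxxxxxxxx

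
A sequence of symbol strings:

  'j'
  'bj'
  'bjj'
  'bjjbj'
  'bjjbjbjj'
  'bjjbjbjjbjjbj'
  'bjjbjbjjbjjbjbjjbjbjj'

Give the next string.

From term 3 onward, concatenate the last term with the second-to-last: bj·j = bjj, bjj·bj = bjjbj, …
Continuing: bjjbjbjjbjjbjbjjbjbjj · bjjbjbjjbjjbj gives term 8.

bjjbjbjjbjjbjbjjbjbjjbjjbjbjjbjjbj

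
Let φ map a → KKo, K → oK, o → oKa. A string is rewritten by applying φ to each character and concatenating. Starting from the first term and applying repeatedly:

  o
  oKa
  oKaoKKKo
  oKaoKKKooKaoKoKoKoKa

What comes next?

Rewriting the 20 symbols of oKaoKKKooKaoKoKoKoKa one by one yields oKa oK KKo oKa oK oK oK oKa oKa oK KKo oKa oK oKa oK oKa oK oKa oK KKo; concatenated:

oKaoKKKooKaoKoKoKoKaoKaoKKKooKaoKoKaoKoKaoKoKaoKKKo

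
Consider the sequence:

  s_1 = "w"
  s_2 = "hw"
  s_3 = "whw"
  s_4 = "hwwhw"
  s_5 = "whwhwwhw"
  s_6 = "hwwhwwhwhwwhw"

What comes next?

whwhwwhwhwwhwwhwhwwhw

This is a Fibonacci-style word recurrence s(k) = s(k−2)·s(k−1): e.g. w·hw = whw.
The next term joins whwhwwhw and hwwhwwhwhwwhw.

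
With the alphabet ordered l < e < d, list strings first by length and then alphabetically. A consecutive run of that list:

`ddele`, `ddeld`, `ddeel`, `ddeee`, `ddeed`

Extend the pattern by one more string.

The successor of ddeed increments the rightmost position that isn't already d and resets every position after it to l.

ddedl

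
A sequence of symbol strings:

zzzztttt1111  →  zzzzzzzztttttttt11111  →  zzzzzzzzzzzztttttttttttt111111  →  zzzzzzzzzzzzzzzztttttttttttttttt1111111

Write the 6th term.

zzzzzzzzzzzzzzzzzzzzzzzztttttttttttttttttttttttt111111111

Reading off run lengths: z runs 4, 8, 12, 16; t runs 4, 8, 12, 16; 1 runs 4, 5, 6, 7 — each is linear in n (n = 1, 2, …).
For term 6, n = 6, so the run lengths are 24, 24, 9.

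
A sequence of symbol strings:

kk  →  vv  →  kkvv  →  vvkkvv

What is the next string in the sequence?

kkvvvvkkvv

From term 3 onward, concatenate the second-to-last term with the last: kk·vv = kkvv, vv·kkvv = vvkkvv, …
So term 5 is kkvv·vvkkvv.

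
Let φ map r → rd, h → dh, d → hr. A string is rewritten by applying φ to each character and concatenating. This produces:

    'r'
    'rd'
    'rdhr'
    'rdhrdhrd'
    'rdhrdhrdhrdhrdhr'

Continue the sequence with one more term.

Applying the rule to each of the 16 symbols of rdhrdhrdhrdhrdhr gives the pieces rd hr dh rd hr dh rd hr dh rd hr dh rd hr dh rd, which concatenate to the answer.

rdhrdhrdhrdhrdhrdhrdhrdhrdhrdhrd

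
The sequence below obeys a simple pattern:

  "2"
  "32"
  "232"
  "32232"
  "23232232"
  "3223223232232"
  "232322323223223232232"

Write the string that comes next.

3223223232232232322323223223232232

Each term (from the third on) is the two preceding terms concatenated in order: term 3 = 2·32 = 232.
The next term joins 3223223232232 and 232322323223223232232.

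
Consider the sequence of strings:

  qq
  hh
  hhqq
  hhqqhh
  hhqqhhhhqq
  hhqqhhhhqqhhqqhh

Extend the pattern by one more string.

From term 3 onward, concatenate the last term with the second-to-last: hh·qq = hhqq, hhqq·hh = hhqqhh, …
Continuing: hhqqhhhhqqhhqqhh · hhqqhhhhqq gives term 7.

hhqqhhhhqqhhqqhhhhqqhhhhqq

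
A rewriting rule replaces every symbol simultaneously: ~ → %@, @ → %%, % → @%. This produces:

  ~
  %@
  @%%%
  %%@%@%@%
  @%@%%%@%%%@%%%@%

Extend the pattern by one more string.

%%@%%%@%@%@%%%@%@%@%%%@%@%@%%%@%

φ(@%@%%%@%%%@%%%@%) expands symbol-by-symbol to %% @% %% @% @% @% %% @% @% @% %% @% @% @% %% @%; joining the 16 pieces gives the next term.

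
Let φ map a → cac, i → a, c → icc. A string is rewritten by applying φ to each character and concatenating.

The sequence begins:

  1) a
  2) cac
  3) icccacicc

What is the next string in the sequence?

Expanding icccacicc: i→a, c→icc, c→icc, c→icc, a→cac, c→icc, i→a, c→icc, c→icc. Concatenated: a icc icc icc cac icc a icc icc.

aicciccicccaciccaiccicc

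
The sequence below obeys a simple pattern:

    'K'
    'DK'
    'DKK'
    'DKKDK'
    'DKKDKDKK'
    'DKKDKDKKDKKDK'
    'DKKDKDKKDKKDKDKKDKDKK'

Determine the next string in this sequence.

DKKDKDKKDKKDKDKKDKDKKDKKDKDKKDKKDK

Each term (from the third on) is the previous term followed by the one before it: term 3 = DK·K = DKK.
Continuing: DKKDKDKKDKKDKDKKDKDKK · DKKDKDKKDKKDK gives term 8.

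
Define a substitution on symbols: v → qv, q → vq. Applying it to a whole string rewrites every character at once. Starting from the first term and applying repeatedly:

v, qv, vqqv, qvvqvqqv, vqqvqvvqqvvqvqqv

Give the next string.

Rewriting the 16 symbols of vqqvqvvqqvvqvqqv one by one yields qv vq vq qv vq qv qv vq vq qv qv vq qv vq vq qv; concatenated:

qvvqvqqvvqqvqvvqvqqvqvvqqvvqvqqv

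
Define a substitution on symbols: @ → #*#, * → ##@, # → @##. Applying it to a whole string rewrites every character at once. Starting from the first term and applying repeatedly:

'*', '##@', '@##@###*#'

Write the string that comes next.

#*#@##@###*#@##@##@####@@##

Apply φ to @##@###*# symbol by symbol: @→#*#, #→@##, #→@##, @→#*#, #→@##, #→@##, #→@##, *→##@, #→@##; joined: #*# @## @## #*# @## @## @## ##@ @##.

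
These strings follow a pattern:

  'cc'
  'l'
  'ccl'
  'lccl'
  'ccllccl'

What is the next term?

Each term (from the third on) is the two preceding terms concatenated in order: term 3 = cc·l = ccl.
So term 6 is lccl·ccllccl.

lcclccllccl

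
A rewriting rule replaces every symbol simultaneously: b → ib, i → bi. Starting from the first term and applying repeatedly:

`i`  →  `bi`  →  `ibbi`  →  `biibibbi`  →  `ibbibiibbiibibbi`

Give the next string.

biibibbiibbibiibibbibiibbiibibbi

φ(ibbibiibbiibibbi) expands symbol-by-symbol to bi ib ib bi ib bi bi ib ib bi bi ib bi ib ib bi; joining the 16 pieces gives the next term.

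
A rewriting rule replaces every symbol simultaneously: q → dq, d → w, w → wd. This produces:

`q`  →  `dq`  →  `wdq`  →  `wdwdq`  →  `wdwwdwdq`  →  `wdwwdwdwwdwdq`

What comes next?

wdwwdwdwwdwwdwdwwdwdq

φ(wdwwdwdwwdwdq) expands symbol-by-symbol to wd w wd wd w wd w wd wd w wd w dq; joining the 13 pieces gives the next term.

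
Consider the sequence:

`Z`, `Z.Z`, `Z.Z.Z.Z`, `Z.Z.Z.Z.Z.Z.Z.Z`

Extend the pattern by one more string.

Each string is two copies of the previous one joined by '.'.
One more doubling of Z.Z.Z.Z.Z.Z.Z.Z gives the answer.

Z.Z.Z.Z.Z.Z.Z.Z.Z.Z.Z.Z.Z.Z.Z.Z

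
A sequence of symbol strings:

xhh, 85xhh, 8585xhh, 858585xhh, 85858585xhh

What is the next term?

8585858585xhh

The strings grow by a fixed prefix 85 each time.
One more step from 85858585xhh gives the answer.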